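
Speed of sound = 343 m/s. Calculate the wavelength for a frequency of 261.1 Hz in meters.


Given values:
  c = 343 m/s, f = 261.1 Hz
Formula: lambda = c / f
lambda = 343 / 261.1
lambda = 1.3137

1.3137 m


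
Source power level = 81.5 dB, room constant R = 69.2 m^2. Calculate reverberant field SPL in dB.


Given values:
  Lw = 81.5 dB, R = 69.2 m^2
Formula: SPL = Lw + 10 * log10(4 / R)
Compute 4 / R = 4 / 69.2 = 0.057803
Compute 10 * log10(0.057803) = -12.3805
SPL = 81.5 + (-12.3805) = 69.12

69.12 dB


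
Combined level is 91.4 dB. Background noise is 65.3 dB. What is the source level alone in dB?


Given values:
  L_total = 91.4 dB, L_bg = 65.3 dB
Formula: L_source = 10 * log10(10^(L_total/10) - 10^(L_bg/10))
Convert to linear:
  10^(91.4/10) = 1380384264.6029
  10^(65.3/10) = 3388441.5614
Difference: 1380384264.6029 - 3388441.5614 = 1376995823.0415
L_source = 10 * log10(1376995823.0415) = 91.39

91.39 dB


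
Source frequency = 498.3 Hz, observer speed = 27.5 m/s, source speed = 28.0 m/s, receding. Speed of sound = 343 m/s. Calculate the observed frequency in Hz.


Given values:
  f_s = 498.3 Hz, v_o = 27.5 m/s, v_s = 28.0 m/s
  Direction: receding
Formula: f_o = f_s * (c - v_o) / (c + v_s)
Numerator: c - v_o = 343 - 27.5 = 315.5
Denominator: c + v_s = 343 + 28.0 = 371.0
f_o = 498.3 * 315.5 / 371.0 = 423.76

423.76 Hz


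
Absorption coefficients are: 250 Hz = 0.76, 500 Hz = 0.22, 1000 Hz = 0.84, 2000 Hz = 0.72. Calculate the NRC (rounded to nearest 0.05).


Given values:
  a_250 = 0.76, a_500 = 0.22
  a_1000 = 0.84, a_2000 = 0.72
Formula: NRC = (a250 + a500 + a1000 + a2000) / 4
Sum = 0.76 + 0.22 + 0.84 + 0.72 = 2.54
NRC = 2.54 / 4 = 0.635
Rounded to nearest 0.05: 0.65

0.65


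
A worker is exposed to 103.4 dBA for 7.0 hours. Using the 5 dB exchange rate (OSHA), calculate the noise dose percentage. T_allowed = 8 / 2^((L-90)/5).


Given values:
  L = 103.4 dBA, T = 7.0 hours
Formula: T_allowed = 8 / 2^((L - 90) / 5)
Compute exponent: (103.4 - 90) / 5 = 2.68
Compute 2^(2.68) = 6.408559
T_allowed = 8 / 6.408559 = 1.248331 hours
Dose = (T / T_allowed) * 100
Dose = (7.0 / 1.248331) * 100 = 560.75

560.75 %


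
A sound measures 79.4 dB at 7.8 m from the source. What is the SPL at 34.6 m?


Given values:
  SPL1 = 79.4 dB, r1 = 7.8 m, r2 = 34.6 m
Formula: SPL2 = SPL1 - 20 * log10(r2 / r1)
Compute ratio: r2 / r1 = 34.6 / 7.8 = 4.4359
Compute log10: log10(4.4359) = 0.646982
Compute drop: 20 * 0.646982 = 12.9396
SPL2 = 79.4 - 12.9396 = 66.46

66.46 dB


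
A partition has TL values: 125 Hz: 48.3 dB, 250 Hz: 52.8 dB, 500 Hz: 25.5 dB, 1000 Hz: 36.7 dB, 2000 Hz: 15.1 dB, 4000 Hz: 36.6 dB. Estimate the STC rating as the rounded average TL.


Given TL values at each frequency:
  125 Hz: 48.3 dB
  250 Hz: 52.8 dB
  500 Hz: 25.5 dB
  1000 Hz: 36.7 dB
  2000 Hz: 15.1 dB
  4000 Hz: 36.6 dB
Formula: STC ~ round(average of TL values)
Sum = 48.3 + 52.8 + 25.5 + 36.7 + 15.1 + 36.6 = 215.0
Average = 215.0 / 6 = 35.83
Rounded: 36

36


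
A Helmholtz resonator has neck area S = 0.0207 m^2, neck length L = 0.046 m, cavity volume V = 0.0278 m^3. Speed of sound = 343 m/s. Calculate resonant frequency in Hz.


Given values:
  S = 0.0207 m^2, L = 0.046 m, V = 0.0278 m^3, c = 343 m/s
Formula: f = (c / (2*pi)) * sqrt(S / (V * L))
Compute V * L = 0.0278 * 0.046 = 0.0012788
Compute S / (V * L) = 0.0207 / 0.0012788 = 16.1871
Compute sqrt(16.1871) = 4.02332
Compute c / (2*pi) = 343 / 6.283185 = 54.590148
f = 54.590148 * 4.02332 = 219.63

219.63 Hz


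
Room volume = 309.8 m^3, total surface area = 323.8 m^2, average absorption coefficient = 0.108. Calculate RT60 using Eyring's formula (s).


Given values:
  V = 309.8 m^3, S = 323.8 m^2, alpha = 0.108
Formula: RT60 = 0.161 * V / (-S * ln(1 - alpha))
Compute ln(1 - 0.108) = ln(0.892) = -0.114289
Denominator: -323.8 * -0.114289 = 37.0068
Numerator: 0.161 * 309.8 = 49.8778
RT60 = 49.8778 / 37.0068 = 1.348

1.348 s


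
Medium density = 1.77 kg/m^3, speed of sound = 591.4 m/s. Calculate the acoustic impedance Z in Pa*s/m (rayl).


Given values:
  rho = 1.77 kg/m^3
  c = 591.4 m/s
Formula: Z = rho * c
Z = 1.77 * 591.4
Z = 1046.78

1046.78 rayl


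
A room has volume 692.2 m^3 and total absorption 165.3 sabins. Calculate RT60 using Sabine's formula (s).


Given values:
  V = 692.2 m^3
  A = 165.3 sabins
Formula: RT60 = 0.161 * V / A
Numerator: 0.161 * 692.2 = 111.4442
RT60 = 111.4442 / 165.3 = 0.674

0.674 s


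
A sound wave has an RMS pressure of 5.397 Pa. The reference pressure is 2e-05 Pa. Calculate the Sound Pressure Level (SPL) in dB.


Given values:
  p = 5.397 Pa
  p_ref = 2e-05 Pa
Formula: SPL = 20 * log10(p / p_ref)
Compute ratio: p / p_ref = 5.397 / 2e-05 = 269850
Compute log10: log10(269850) = 5.431122
Multiply: SPL = 20 * 5.431122 = 108.62

108.62 dB


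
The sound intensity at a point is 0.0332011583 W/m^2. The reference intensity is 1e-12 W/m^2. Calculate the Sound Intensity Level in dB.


Given values:
  I = 0.0332011583 W/m^2
  I_ref = 1e-12 W/m^2
Formula: SIL = 10 * log10(I / I_ref)
Compute ratio: I / I_ref = 33201158300
Compute log10: log10(33201158300) = 10.521153
Multiply: SIL = 10 * 10.521153 = 105.21

105.21 dB


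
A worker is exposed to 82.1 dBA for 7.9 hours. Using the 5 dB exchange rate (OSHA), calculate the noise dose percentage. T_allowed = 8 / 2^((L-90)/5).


Given values:
  L = 82.1 dBA, T = 7.9 hours
Formula: T_allowed = 8 / 2^((L - 90) / 5)
Compute exponent: (82.1 - 90) / 5 = -1.58
Compute 2^(-1.58) = 0.334482
T_allowed = 8 / 0.334482 = 23.91758 hours
Dose = (T / T_allowed) * 100
Dose = (7.9 / 23.91758) * 100 = 33.03

33.03 %


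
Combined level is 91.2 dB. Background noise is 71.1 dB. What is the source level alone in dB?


Given values:
  L_total = 91.2 dB, L_bg = 71.1 dB
Formula: L_source = 10 * log10(10^(L_total/10) - 10^(L_bg/10))
Convert to linear:
  10^(91.2/10) = 1318256738.5564
  10^(71.1/10) = 12882495.5169
Difference: 1318256738.5564 - 12882495.5169 = 1305374243.0395
L_source = 10 * log10(1305374243.0395) = 91.16

91.16 dB


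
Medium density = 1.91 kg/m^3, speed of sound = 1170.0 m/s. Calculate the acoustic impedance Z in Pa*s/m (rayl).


Given values:
  rho = 1.91 kg/m^3
  c = 1170.0 m/s
Formula: Z = rho * c
Z = 1.91 * 1170.0
Z = 2234.7

2234.7 rayl


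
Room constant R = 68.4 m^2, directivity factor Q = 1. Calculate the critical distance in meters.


Given values:
  R = 68.4 m^2, Q = 1
Formula: d_c = 0.141 * sqrt(Q * R)
Compute Q * R = 1 * 68.4 = 68.4
Compute sqrt(68.4) = 8.2704
d_c = 0.141 * 8.2704 = 1.166

1.166 m


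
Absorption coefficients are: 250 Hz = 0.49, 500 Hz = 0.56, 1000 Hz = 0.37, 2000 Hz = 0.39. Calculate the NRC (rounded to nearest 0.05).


Given values:
  a_250 = 0.49, a_500 = 0.56
  a_1000 = 0.37, a_2000 = 0.39
Formula: NRC = (a250 + a500 + a1000 + a2000) / 4
Sum = 0.49 + 0.56 + 0.37 + 0.39 = 1.81
NRC = 1.81 / 4 = 0.4525
Rounded to nearest 0.05: 0.45

0.45


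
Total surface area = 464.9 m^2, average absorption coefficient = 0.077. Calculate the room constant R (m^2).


Given values:
  S = 464.9 m^2, alpha = 0.077
Formula: R = S * alpha / (1 - alpha)
Numerator: 464.9 * 0.077 = 35.7973
Denominator: 1 - 0.077 = 0.923
R = 35.7973 / 0.923 = 38.78

38.78 m^2


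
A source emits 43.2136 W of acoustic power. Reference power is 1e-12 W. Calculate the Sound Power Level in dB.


Given values:
  W = 43.2136 W
  W_ref = 1e-12 W
Formula: SWL = 10 * log10(W / W_ref)
Compute ratio: W / W_ref = 43213600000000
Compute log10: log10(43213600000000) = 13.63562
Multiply: SWL = 10 * 13.63562 = 136.36

136.36 dB


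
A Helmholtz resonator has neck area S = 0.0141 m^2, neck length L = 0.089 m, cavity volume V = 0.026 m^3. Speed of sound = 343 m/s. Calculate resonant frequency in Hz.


Given values:
  S = 0.0141 m^2, L = 0.089 m, V = 0.026 m^3, c = 343 m/s
Formula: f = (c / (2*pi)) * sqrt(S / (V * L))
Compute V * L = 0.026 * 0.089 = 0.002314
Compute S / (V * L) = 0.0141 / 0.002314 = 6.0933
Compute sqrt(6.0933) = 2.468461
Compute c / (2*pi) = 343 / 6.283185 = 54.590148
f = 54.590148 * 2.468461 = 134.75

134.75 Hz


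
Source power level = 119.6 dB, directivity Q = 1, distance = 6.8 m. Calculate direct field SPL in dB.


Given values:
  Lw = 119.6 dB, Q = 1, r = 6.8 m
Formula: SPL = Lw + 10 * log10(Q / (4 * pi * r^2))
Compute 4 * pi * r^2 = 4 * pi * 6.8^2 = 581.069
Compute Q / denom = 1 / 581.069 = 0.00172097
Compute 10 * log10(0.00172097) = -27.6423
SPL = 119.6 + (-27.6423) = 91.96

91.96 dB


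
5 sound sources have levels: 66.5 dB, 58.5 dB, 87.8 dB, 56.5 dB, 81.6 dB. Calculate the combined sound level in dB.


Formula: L_total = 10 * log10( sum(10^(Li/10)) )
  Source 1: 10^(66.5/10) = 4466835.9215
  Source 2: 10^(58.5/10) = 707945.7844
  Source 3: 10^(87.8/10) = 602559586.0744
  Source 4: 10^(56.5/10) = 446683.5922
  Source 5: 10^(81.6/10) = 144543977.0746
Sum of linear values = 752725028.4471
L_total = 10 * log10(752725028.4471) = 88.77

88.77 dB


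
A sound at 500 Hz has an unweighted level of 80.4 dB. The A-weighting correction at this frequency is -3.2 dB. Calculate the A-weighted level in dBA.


Given values:
  SPL = 80.4 dB
  A-weighting at 500 Hz = -3.2 dB
Formula: L_A = SPL + A_weight
L_A = 80.4 + (-3.2)
L_A = 77.2

77.2 dBA


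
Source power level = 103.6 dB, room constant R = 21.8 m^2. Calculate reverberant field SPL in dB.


Given values:
  Lw = 103.6 dB, R = 21.8 m^2
Formula: SPL = Lw + 10 * log10(4 / R)
Compute 4 / R = 4 / 21.8 = 0.183486
Compute 10 * log10(0.183486) = -7.364
SPL = 103.6 + (-7.364) = 96.24

96.24 dB


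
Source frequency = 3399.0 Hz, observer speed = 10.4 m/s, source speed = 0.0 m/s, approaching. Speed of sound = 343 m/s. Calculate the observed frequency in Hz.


Given values:
  f_s = 3399.0 Hz, v_o = 10.4 m/s, v_s = 0.0 m/s
  Direction: approaching
Formula: f_o = f_s * (c + v_o) / (c - v_s)
Numerator: c + v_o = 343 + 10.4 = 353.4
Denominator: c - v_s = 343 - 0.0 = 343.0
f_o = 3399.0 * 353.4 / 343.0 = 3502.06

3502.06 Hz


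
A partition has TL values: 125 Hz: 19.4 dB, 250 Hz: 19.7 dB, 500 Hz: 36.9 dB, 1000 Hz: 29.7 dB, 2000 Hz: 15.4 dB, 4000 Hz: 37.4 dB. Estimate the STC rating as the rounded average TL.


Given TL values at each frequency:
  125 Hz: 19.4 dB
  250 Hz: 19.7 dB
  500 Hz: 36.9 dB
  1000 Hz: 29.7 dB
  2000 Hz: 15.4 dB
  4000 Hz: 37.4 dB
Formula: STC ~ round(average of TL values)
Sum = 19.4 + 19.7 + 36.9 + 29.7 + 15.4 + 37.4 = 158.5
Average = 158.5 / 6 = 26.42
Rounded: 26

26


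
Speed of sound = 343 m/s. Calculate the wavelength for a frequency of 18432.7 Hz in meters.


Given values:
  c = 343 m/s, f = 18432.7 Hz
Formula: lambda = c / f
lambda = 343 / 18432.7
lambda = 0.0186

0.0186 m


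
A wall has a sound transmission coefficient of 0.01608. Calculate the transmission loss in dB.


Given values:
  tau = 0.01608
Formula: TL = 10 * log10(1 / tau)
Compute 1 / tau = 1 / 0.01608 = 62.1891
Compute log10(62.1891) = 1.793714
TL = 10 * 1.793714 = 17.94

17.94 dB


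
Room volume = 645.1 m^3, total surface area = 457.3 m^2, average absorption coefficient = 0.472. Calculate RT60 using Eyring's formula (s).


Given values:
  V = 645.1 m^3, S = 457.3 m^2, alpha = 0.472
Formula: RT60 = 0.161 * V / (-S * ln(1 - alpha))
Compute ln(1 - 0.472) = ln(0.528) = -0.638659
Denominator: -457.3 * -0.638659 = 292.0588
Numerator: 0.161 * 645.1 = 103.8611
RT60 = 103.8611 / 292.0588 = 0.356

0.356 s


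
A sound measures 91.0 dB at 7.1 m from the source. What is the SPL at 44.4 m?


Given values:
  SPL1 = 91.0 dB, r1 = 7.1 m, r2 = 44.4 m
Formula: SPL2 = SPL1 - 20 * log10(r2 / r1)
Compute ratio: r2 / r1 = 44.4 / 7.1 = 6.2535
Compute log10: log10(6.2535) = 0.796123
Compute drop: 20 * 0.796123 = 15.9225
SPL2 = 91.0 - 15.9225 = 75.08

75.08 dB


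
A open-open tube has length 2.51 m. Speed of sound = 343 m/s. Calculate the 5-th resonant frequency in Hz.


Given values:
  Tube type: open-open, L = 2.51 m, c = 343 m/s, n = 5
Formula: f_n = n * c / (2 * L)
Compute 2 * L = 2 * 2.51 = 5.02
f = 5 * 343 / 5.02
f = 341.63

341.63 Hz


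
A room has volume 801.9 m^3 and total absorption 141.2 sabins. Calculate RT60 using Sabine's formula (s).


Given values:
  V = 801.9 m^3
  A = 141.2 sabins
Formula: RT60 = 0.161 * V / A
Numerator: 0.161 * 801.9 = 129.1059
RT60 = 129.1059 / 141.2 = 0.914

0.914 s


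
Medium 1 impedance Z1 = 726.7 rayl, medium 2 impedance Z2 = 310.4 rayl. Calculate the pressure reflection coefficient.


Given values:
  Z1 = 726.7 rayl, Z2 = 310.4 rayl
Formula: R = (Z2 - Z1) / (Z2 + Z1)
Numerator: Z2 - Z1 = 310.4 - 726.7 = -416.3
Denominator: Z2 + Z1 = 310.4 + 726.7 = 1037.1
R = -416.3 / 1037.1 = -0.4014

-0.4014


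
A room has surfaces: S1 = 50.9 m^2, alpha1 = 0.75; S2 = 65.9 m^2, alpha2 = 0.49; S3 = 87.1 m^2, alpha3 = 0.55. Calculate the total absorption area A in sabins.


Given surfaces:
  Surface 1: 50.9 * 0.75 = 38.175
  Surface 2: 65.9 * 0.49 = 32.291
  Surface 3: 87.1 * 0.55 = 47.905
Formula: A = sum(Si * alpha_i)
A = 38.175 + 32.291 + 47.905
A = 118.37

118.37 sabins


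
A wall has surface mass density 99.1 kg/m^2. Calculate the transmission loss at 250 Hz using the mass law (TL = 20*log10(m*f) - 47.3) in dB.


Given values:
  m = 99.1 kg/m^2, f = 250 Hz
Formula: TL = 20 * log10(m * f) - 47.3
Compute m * f = 99.1 * 250 = 24775.0
Compute log10(24775.0) = 4.394014
Compute 20 * 4.394014 = 87.8803
TL = 87.8803 - 47.3 = 40.58

40.58 dB


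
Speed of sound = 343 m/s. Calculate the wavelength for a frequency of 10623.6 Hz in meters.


Given values:
  c = 343 m/s, f = 10623.6 Hz
Formula: lambda = c / f
lambda = 343 / 10623.6
lambda = 0.0323

0.0323 m


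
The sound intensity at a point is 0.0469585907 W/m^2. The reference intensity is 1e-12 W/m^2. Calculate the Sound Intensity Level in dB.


Given values:
  I = 0.0469585907 W/m^2
  I_ref = 1e-12 W/m^2
Formula: SIL = 10 * log10(I / I_ref)
Compute ratio: I / I_ref = 46958590700
Compute log10: log10(46958590700) = 10.671715
Multiply: SIL = 10 * 10.671715 = 106.72

106.72 dB


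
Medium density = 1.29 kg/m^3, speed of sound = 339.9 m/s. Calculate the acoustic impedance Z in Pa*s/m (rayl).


Given values:
  rho = 1.29 kg/m^3
  c = 339.9 m/s
Formula: Z = rho * c
Z = 1.29 * 339.9
Z = 438.47

438.47 rayl


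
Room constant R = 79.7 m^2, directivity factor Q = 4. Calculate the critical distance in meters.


Given values:
  R = 79.7 m^2, Q = 4
Formula: d_c = 0.141 * sqrt(Q * R)
Compute Q * R = 4 * 79.7 = 318.8
Compute sqrt(318.8) = 17.855
d_c = 0.141 * 17.855 = 2.518

2.518 m


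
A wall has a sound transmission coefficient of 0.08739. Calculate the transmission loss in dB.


Given values:
  tau = 0.08739
Formula: TL = 10 * log10(1 / tau)
Compute 1 / tau = 1 / 0.08739 = 11.443
Compute log10(11.443) = 1.05854
TL = 10 * 1.05854 = 10.59

10.59 dB


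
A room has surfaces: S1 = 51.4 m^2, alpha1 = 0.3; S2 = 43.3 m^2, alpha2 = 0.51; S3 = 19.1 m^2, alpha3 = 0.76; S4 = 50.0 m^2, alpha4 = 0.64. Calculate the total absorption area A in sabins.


Given surfaces:
  Surface 1: 51.4 * 0.3 = 15.42
  Surface 2: 43.3 * 0.51 = 22.083
  Surface 3: 19.1 * 0.76 = 14.516
  Surface 4: 50.0 * 0.64 = 32.0
Formula: A = sum(Si * alpha_i)
A = 15.42 + 22.083 + 14.516 + 32.0
A = 84.02

84.02 sabins


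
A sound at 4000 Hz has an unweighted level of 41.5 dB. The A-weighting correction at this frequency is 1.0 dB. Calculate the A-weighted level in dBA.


Given values:
  SPL = 41.5 dB
  A-weighting at 4000 Hz = 1.0 dB
Formula: L_A = SPL + A_weight
L_A = 41.5 + (1.0)
L_A = 42.5

42.5 dBA


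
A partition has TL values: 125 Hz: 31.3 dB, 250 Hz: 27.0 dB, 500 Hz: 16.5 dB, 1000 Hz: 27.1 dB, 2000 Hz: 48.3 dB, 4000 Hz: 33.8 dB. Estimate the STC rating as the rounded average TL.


Given TL values at each frequency:
  125 Hz: 31.3 dB
  250 Hz: 27.0 dB
  500 Hz: 16.5 dB
  1000 Hz: 27.1 dB
  2000 Hz: 48.3 dB
  4000 Hz: 33.8 dB
Formula: STC ~ round(average of TL values)
Sum = 31.3 + 27.0 + 16.5 + 27.1 + 48.3 + 33.8 = 184.0
Average = 184.0 / 6 = 30.67
Rounded: 31

31


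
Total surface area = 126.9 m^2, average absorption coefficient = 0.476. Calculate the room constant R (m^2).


Given values:
  S = 126.9 m^2, alpha = 0.476
Formula: R = S * alpha / (1 - alpha)
Numerator: 126.9 * 0.476 = 60.4044
Denominator: 1 - 0.476 = 0.524
R = 60.4044 / 0.524 = 115.28

115.28 m^2


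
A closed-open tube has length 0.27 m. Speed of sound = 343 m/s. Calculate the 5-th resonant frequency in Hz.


Given values:
  Tube type: closed-open, L = 0.27 m, c = 343 m/s, n = 5
Formula: f_n = (2n - 1) * c / (4 * L)
Compute 2n - 1 = 2*5 - 1 = 9
Compute 4 * L = 4 * 0.27 = 1.08
f = 9 * 343 / 1.08
f = 2858.33

2858.33 Hz


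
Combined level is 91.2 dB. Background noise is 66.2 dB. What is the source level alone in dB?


Given values:
  L_total = 91.2 dB, L_bg = 66.2 dB
Formula: L_source = 10 * log10(10^(L_total/10) - 10^(L_bg/10))
Convert to linear:
  10^(91.2/10) = 1318256738.5564
  10^(66.2/10) = 4168693.8347
Difference: 1318256738.5564 - 4168693.8347 = 1314088044.7217
L_source = 10 * log10(1314088044.7217) = 91.19

91.19 dB


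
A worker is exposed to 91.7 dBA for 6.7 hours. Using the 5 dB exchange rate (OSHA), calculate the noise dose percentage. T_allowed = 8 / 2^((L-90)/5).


Given values:
  L = 91.7 dBA, T = 6.7 hours
Formula: T_allowed = 8 / 2^((L - 90) / 5)
Compute exponent: (91.7 - 90) / 5 = 0.34
Compute 2^(0.34) = 1.265757
T_allowed = 8 / 1.265757 = 6.320328 hours
Dose = (T / T_allowed) * 100
Dose = (6.7 / 6.320328) * 100 = 106.01

106.01 %


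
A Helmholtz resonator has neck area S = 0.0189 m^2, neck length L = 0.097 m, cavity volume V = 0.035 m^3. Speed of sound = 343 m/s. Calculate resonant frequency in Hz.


Given values:
  S = 0.0189 m^2, L = 0.097 m, V = 0.035 m^3, c = 343 m/s
Formula: f = (c / (2*pi)) * sqrt(S / (V * L))
Compute V * L = 0.035 * 0.097 = 0.003395
Compute S / (V * L) = 0.0189 / 0.003395 = 5.567
Compute sqrt(5.567) = 2.359449
Compute c / (2*pi) = 343 / 6.283185 = 54.590148
f = 54.590148 * 2.359449 = 128.8

128.8 Hz


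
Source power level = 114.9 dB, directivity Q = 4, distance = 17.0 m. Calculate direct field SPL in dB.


Given values:
  Lw = 114.9 dB, Q = 4, r = 17.0 m
Formula: SPL = Lw + 10 * log10(Q / (4 * pi * r^2))
Compute 4 * pi * r^2 = 4 * pi * 17.0^2 = 3631.6811
Compute Q / denom = 4 / 3631.6811 = 0.00110142
Compute 10 * log10(0.00110142) = -29.5805
SPL = 114.9 + (-29.5805) = 85.32

85.32 dB


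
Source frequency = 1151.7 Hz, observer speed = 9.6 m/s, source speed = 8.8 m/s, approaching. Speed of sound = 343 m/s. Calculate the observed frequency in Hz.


Given values:
  f_s = 1151.7 Hz, v_o = 9.6 m/s, v_s = 8.8 m/s
  Direction: approaching
Formula: f_o = f_s * (c + v_o) / (c - v_s)
Numerator: c + v_o = 343 + 9.6 = 352.6
Denominator: c - v_s = 343 - 8.8 = 334.2
f_o = 1151.7 * 352.6 / 334.2 = 1215.11

1215.11 Hz


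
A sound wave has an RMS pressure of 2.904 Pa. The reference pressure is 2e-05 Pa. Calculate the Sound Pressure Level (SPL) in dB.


Given values:
  p = 2.904 Pa
  p_ref = 2e-05 Pa
Formula: SPL = 20 * log10(p / p_ref)
Compute ratio: p / p_ref = 2.904 / 2e-05 = 145200
Compute log10: log10(145200) = 5.161967
Multiply: SPL = 20 * 5.161967 = 103.24

103.24 dB


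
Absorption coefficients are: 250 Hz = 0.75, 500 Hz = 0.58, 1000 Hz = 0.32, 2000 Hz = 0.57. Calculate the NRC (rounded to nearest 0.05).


Given values:
  a_250 = 0.75, a_500 = 0.58
  a_1000 = 0.32, a_2000 = 0.57
Formula: NRC = (a250 + a500 + a1000 + a2000) / 4
Sum = 0.75 + 0.58 + 0.32 + 0.57 = 2.22
NRC = 2.22 / 4 = 0.555
Rounded to nearest 0.05: 0.55

0.55


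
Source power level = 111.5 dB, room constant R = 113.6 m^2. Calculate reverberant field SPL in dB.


Given values:
  Lw = 111.5 dB, R = 113.6 m^2
Formula: SPL = Lw + 10 * log10(4 / R)
Compute 4 / R = 4 / 113.6 = 0.035211
Compute 10 * log10(0.035211) = -14.5332
SPL = 111.5 + (-14.5332) = 96.97

96.97 dB


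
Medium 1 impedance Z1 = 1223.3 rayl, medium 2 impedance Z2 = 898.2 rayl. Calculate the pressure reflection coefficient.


Given values:
  Z1 = 1223.3 rayl, Z2 = 898.2 rayl
Formula: R = (Z2 - Z1) / (Z2 + Z1)
Numerator: Z2 - Z1 = 898.2 - 1223.3 = -325.1
Denominator: Z2 + Z1 = 898.2 + 1223.3 = 2121.5
R = -325.1 / 2121.5 = -0.1532

-0.1532


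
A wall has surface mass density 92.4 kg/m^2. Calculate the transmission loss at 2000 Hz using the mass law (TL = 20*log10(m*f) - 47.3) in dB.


Given values:
  m = 92.4 kg/m^2, f = 2000 Hz
Formula: TL = 20 * log10(m * f) - 47.3
Compute m * f = 92.4 * 2000 = 184800.0
Compute log10(184800.0) = 5.266702
Compute 20 * 5.266702 = 105.334
TL = 105.334 - 47.3 = 58.03

58.03 dB


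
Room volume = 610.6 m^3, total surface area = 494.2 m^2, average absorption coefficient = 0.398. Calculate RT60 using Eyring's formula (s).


Given values:
  V = 610.6 m^3, S = 494.2 m^2, alpha = 0.398
Formula: RT60 = 0.161 * V / (-S * ln(1 - alpha))
Compute ln(1 - 0.398) = ln(0.602) = -0.507498
Denominator: -494.2 * -0.507498 = 250.8055
Numerator: 0.161 * 610.6 = 98.3066
RT60 = 98.3066 / 250.8055 = 0.392

0.392 s


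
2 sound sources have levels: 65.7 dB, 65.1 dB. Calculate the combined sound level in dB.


Formula: L_total = 10 * log10( sum(10^(Li/10)) )
  Source 1: 10^(65.7/10) = 3715352.291
  Source 2: 10^(65.1/10) = 3235936.5693
Sum of linear values = 6951288.8603
L_total = 10 * log10(6951288.8603) = 68.42

68.42 dB


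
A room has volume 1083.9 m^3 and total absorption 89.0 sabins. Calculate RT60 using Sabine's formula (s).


Given values:
  V = 1083.9 m^3
  A = 89.0 sabins
Formula: RT60 = 0.161 * V / A
Numerator: 0.161 * 1083.9 = 174.5079
RT60 = 174.5079 / 89.0 = 1.961

1.961 s


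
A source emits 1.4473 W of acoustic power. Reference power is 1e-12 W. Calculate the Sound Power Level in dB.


Given values:
  W = 1.4473 W
  W_ref = 1e-12 W
Formula: SWL = 10 * log10(W / W_ref)
Compute ratio: W / W_ref = 1447300000000
Compute log10: log10(1447300000000) = 12.160559
Multiply: SWL = 10 * 12.160559 = 121.61

121.61 dB


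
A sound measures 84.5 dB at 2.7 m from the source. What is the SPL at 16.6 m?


Given values:
  SPL1 = 84.5 dB, r1 = 2.7 m, r2 = 16.6 m
Formula: SPL2 = SPL1 - 20 * log10(r2 / r1)
Compute ratio: r2 / r1 = 16.6 / 2.7 = 6.1481
Compute log10: log10(6.1481) = 0.788741
Compute drop: 20 * 0.788741 = 15.7748
SPL2 = 84.5 - 15.7748 = 68.73

68.73 dB


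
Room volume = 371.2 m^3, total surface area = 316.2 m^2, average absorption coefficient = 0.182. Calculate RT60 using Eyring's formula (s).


Given values:
  V = 371.2 m^3, S = 316.2 m^2, alpha = 0.182
Formula: RT60 = 0.161 * V / (-S * ln(1 - alpha))
Compute ln(1 - 0.182) = ln(0.818) = -0.200893
Denominator: -316.2 * -0.200893 = 63.5224
Numerator: 0.161 * 371.2 = 59.7632
RT60 = 59.7632 / 63.5224 = 0.941

0.941 s


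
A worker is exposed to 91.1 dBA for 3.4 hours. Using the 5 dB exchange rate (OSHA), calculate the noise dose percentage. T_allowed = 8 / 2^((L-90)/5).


Given values:
  L = 91.1 dBA, T = 3.4 hours
Formula: T_allowed = 8 / 2^((L - 90) / 5)
Compute exponent: (91.1 - 90) / 5 = 0.22
Compute 2^(0.22) = 1.164734
T_allowed = 8 / 1.164734 = 6.868521 hours
Dose = (T / T_allowed) * 100
Dose = (3.4 / 6.868521) * 100 = 49.5

49.5 %


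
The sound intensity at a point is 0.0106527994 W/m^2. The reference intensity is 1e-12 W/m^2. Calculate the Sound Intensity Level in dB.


Given values:
  I = 0.0106527994 W/m^2
  I_ref = 1e-12 W/m^2
Formula: SIL = 10 * log10(I / I_ref)
Compute ratio: I / I_ref = 10652799400
Compute log10: log10(10652799400) = 10.027464
Multiply: SIL = 10 * 10.027464 = 100.27

100.27 dB


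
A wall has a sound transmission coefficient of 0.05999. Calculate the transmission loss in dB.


Given values:
  tau = 0.05999
Formula: TL = 10 * log10(1 / tau)
Compute 1 / tau = 1 / 0.05999 = 16.6694
Compute log10(16.6694) = 1.22192
TL = 10 * 1.22192 = 12.22

12.22 dB


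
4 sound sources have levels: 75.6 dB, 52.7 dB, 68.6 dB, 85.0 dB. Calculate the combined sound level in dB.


Formula: L_total = 10 * log10( sum(10^(Li/10)) )
  Source 1: 10^(75.6/10) = 36307805.477
  Source 2: 10^(52.7/10) = 186208.7137
  Source 3: 10^(68.6/10) = 7244359.6007
  Source 4: 10^(85.0/10) = 316227766.0168
Sum of linear values = 359966139.8082
L_total = 10 * log10(359966139.8082) = 85.56

85.56 dB


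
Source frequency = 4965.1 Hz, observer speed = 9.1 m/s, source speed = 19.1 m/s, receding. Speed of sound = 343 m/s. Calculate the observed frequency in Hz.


Given values:
  f_s = 4965.1 Hz, v_o = 9.1 m/s, v_s = 19.1 m/s
  Direction: receding
Formula: f_o = f_s * (c - v_o) / (c + v_s)
Numerator: c - v_o = 343 - 9.1 = 333.9
Denominator: c + v_s = 343 + 19.1 = 362.1
f_o = 4965.1 * 333.9 / 362.1 = 4578.42

4578.42 Hz


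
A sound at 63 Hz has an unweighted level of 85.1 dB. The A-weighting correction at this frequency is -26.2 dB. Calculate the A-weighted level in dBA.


Given values:
  SPL = 85.1 dB
  A-weighting at 63 Hz = -26.2 dB
Formula: L_A = SPL + A_weight
L_A = 85.1 + (-26.2)
L_A = 58.9

58.9 dBA


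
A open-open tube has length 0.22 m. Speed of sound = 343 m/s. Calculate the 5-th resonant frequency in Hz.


Given values:
  Tube type: open-open, L = 0.22 m, c = 343 m/s, n = 5
Formula: f_n = n * c / (2 * L)
Compute 2 * L = 2 * 0.22 = 0.44
f = 5 * 343 / 0.44
f = 3897.73

3897.73 Hz


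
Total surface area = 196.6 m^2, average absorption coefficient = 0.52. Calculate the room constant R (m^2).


Given values:
  S = 196.6 m^2, alpha = 0.52
Formula: R = S * alpha / (1 - alpha)
Numerator: 196.6 * 0.52 = 102.232
Denominator: 1 - 0.52 = 0.48
R = 102.232 / 0.48 = 212.98

212.98 m^2


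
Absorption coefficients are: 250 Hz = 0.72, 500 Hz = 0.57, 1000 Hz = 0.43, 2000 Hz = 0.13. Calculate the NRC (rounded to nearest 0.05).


Given values:
  a_250 = 0.72, a_500 = 0.57
  a_1000 = 0.43, a_2000 = 0.13
Formula: NRC = (a250 + a500 + a1000 + a2000) / 4
Sum = 0.72 + 0.57 + 0.43 + 0.13 = 1.85
NRC = 1.85 / 4 = 0.4625
Rounded to nearest 0.05: 0.45

0.45


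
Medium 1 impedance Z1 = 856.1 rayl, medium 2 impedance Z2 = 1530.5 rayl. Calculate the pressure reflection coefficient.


Given values:
  Z1 = 856.1 rayl, Z2 = 1530.5 rayl
Formula: R = (Z2 - Z1) / (Z2 + Z1)
Numerator: Z2 - Z1 = 1530.5 - 856.1 = 674.4
Denominator: Z2 + Z1 = 1530.5 + 856.1 = 2386.6
R = 674.4 / 2386.6 = 0.2826

0.2826


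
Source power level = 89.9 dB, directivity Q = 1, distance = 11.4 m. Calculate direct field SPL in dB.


Given values:
  Lw = 89.9 dB, Q = 1, r = 11.4 m
Formula: SPL = Lw + 10 * log10(Q / (4 * pi * r^2))
Compute 4 * pi * r^2 = 4 * pi * 11.4^2 = 1633.1255
Compute Q / denom = 1 / 1633.1255 = 0.00061232
Compute 10 * log10(0.00061232) = -32.1302
SPL = 89.9 + (-32.1302) = 57.77

57.77 dB


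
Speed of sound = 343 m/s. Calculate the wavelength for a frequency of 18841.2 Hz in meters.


Given values:
  c = 343 m/s, f = 18841.2 Hz
Formula: lambda = c / f
lambda = 343 / 18841.2
lambda = 0.0182

0.0182 m


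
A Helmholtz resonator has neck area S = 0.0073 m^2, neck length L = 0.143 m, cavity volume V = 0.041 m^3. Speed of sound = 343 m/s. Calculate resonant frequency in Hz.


Given values:
  S = 0.0073 m^2, L = 0.143 m, V = 0.041 m^3, c = 343 m/s
Formula: f = (c / (2*pi)) * sqrt(S / (V * L))
Compute V * L = 0.041 * 0.143 = 0.005863
Compute S / (V * L) = 0.0073 / 0.005863 = 1.2451
Compute sqrt(1.2451) = 1.11584
Compute c / (2*pi) = 343 / 6.283185 = 54.590148
f = 54.590148 * 1.11584 = 60.91

60.91 Hz


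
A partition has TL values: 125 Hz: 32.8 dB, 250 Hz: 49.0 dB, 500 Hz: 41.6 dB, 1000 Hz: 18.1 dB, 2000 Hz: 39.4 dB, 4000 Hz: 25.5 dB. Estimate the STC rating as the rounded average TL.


Given TL values at each frequency:
  125 Hz: 32.8 dB
  250 Hz: 49.0 dB
  500 Hz: 41.6 dB
  1000 Hz: 18.1 dB
  2000 Hz: 39.4 dB
  4000 Hz: 25.5 dB
Formula: STC ~ round(average of TL values)
Sum = 32.8 + 49.0 + 41.6 + 18.1 + 39.4 + 25.5 = 206.4
Average = 206.4 / 6 = 34.4
Rounded: 34

34


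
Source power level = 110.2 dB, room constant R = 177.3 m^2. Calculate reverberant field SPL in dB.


Given values:
  Lw = 110.2 dB, R = 177.3 m^2
Formula: SPL = Lw + 10 * log10(4 / R)
Compute 4 / R = 4 / 177.3 = 0.022561
Compute 10 * log10(0.022561) = -16.4664
SPL = 110.2 + (-16.4664) = 93.73

93.73 dB


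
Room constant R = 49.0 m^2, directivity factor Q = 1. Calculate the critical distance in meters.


Given values:
  R = 49.0 m^2, Q = 1
Formula: d_c = 0.141 * sqrt(Q * R)
Compute Q * R = 1 * 49.0 = 49.0
Compute sqrt(49.0) = 7.0
d_c = 0.141 * 7.0 = 0.987

0.987 m


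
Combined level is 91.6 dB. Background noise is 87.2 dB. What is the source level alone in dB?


Given values:
  L_total = 91.6 dB, L_bg = 87.2 dB
Formula: L_source = 10 * log10(10^(L_total/10) - 10^(L_bg/10))
Convert to linear:
  10^(91.6/10) = 1445439770.7459
  10^(87.2/10) = 524807460.2498
Difference: 1445439770.7459 - 524807460.2498 = 920632310.4961
L_source = 10 * log10(920632310.4961) = 89.64

89.64 dB


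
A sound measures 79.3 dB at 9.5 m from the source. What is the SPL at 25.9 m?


Given values:
  SPL1 = 79.3 dB, r1 = 9.5 m, r2 = 25.9 m
Formula: SPL2 = SPL1 - 20 * log10(r2 / r1)
Compute ratio: r2 / r1 = 25.9 / 9.5 = 2.7263
Compute log10: log10(2.7263) = 0.435574
Compute drop: 20 * 0.435574 = 8.7115
SPL2 = 79.3 - 8.7115 = 70.59

70.59 dB


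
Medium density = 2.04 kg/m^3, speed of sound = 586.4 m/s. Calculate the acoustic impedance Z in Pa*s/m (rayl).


Given values:
  rho = 2.04 kg/m^3
  c = 586.4 m/s
Formula: Z = rho * c
Z = 2.04 * 586.4
Z = 1196.26

1196.26 rayl


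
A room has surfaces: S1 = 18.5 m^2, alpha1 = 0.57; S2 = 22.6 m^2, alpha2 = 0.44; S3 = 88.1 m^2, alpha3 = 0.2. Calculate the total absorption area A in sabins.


Given surfaces:
  Surface 1: 18.5 * 0.57 = 10.545
  Surface 2: 22.6 * 0.44 = 9.944
  Surface 3: 88.1 * 0.2 = 17.62
Formula: A = sum(Si * alpha_i)
A = 10.545 + 9.944 + 17.62
A = 38.11

38.11 sabins


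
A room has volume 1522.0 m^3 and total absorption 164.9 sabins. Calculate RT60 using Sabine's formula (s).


Given values:
  V = 1522.0 m^3
  A = 164.9 sabins
Formula: RT60 = 0.161 * V / A
Numerator: 0.161 * 1522.0 = 245.042
RT60 = 245.042 / 164.9 = 1.486

1.486 s


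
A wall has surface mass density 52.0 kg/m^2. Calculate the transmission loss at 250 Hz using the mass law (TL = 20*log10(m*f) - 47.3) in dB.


Given values:
  m = 52.0 kg/m^2, f = 250 Hz
Formula: TL = 20 * log10(m * f) - 47.3
Compute m * f = 52.0 * 250 = 13000.0
Compute log10(13000.0) = 4.113943
Compute 20 * 4.113943 = 82.2789
TL = 82.2789 - 47.3 = 34.98

34.98 dB


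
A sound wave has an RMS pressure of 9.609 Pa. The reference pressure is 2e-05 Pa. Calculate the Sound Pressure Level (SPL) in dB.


Given values:
  p = 9.609 Pa
  p_ref = 2e-05 Pa
Formula: SPL = 20 * log10(p / p_ref)
Compute ratio: p / p_ref = 9.609 / 2e-05 = 480450
Compute log10: log10(480450) = 5.681648
Multiply: SPL = 20 * 5.681648 = 113.63

113.63 dB


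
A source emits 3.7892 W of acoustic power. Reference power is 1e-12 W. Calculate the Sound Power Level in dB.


Given values:
  W = 3.7892 W
  W_ref = 1e-12 W
Formula: SWL = 10 * log10(W / W_ref)
Compute ratio: W / W_ref = 3789200000000
Compute log10: log10(3789200000000) = 12.578548
Multiply: SWL = 10 * 12.578548 = 125.79

125.79 dB


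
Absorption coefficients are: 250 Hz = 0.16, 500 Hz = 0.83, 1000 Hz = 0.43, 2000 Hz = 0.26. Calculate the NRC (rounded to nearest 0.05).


Given values:
  a_250 = 0.16, a_500 = 0.83
  a_1000 = 0.43, a_2000 = 0.26
Formula: NRC = (a250 + a500 + a1000 + a2000) / 4
Sum = 0.16 + 0.83 + 0.43 + 0.26 = 1.68
NRC = 1.68 / 4 = 0.42
Rounded to nearest 0.05: 0.4

0.4


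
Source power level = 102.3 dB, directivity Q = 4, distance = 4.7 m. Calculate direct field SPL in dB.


Given values:
  Lw = 102.3 dB, Q = 4, r = 4.7 m
Formula: SPL = Lw + 10 * log10(Q / (4 * pi * r^2))
Compute 4 * pi * r^2 = 4 * pi * 4.7^2 = 277.5911
Compute Q / denom = 4 / 277.5911 = 0.01440968
Compute 10 * log10(0.01440968) = -18.4135
SPL = 102.3 + (-18.4135) = 83.89

83.89 dB


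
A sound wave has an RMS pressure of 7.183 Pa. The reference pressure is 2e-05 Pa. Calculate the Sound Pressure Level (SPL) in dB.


Given values:
  p = 7.183 Pa
  p_ref = 2e-05 Pa
Formula: SPL = 20 * log10(p / p_ref)
Compute ratio: p / p_ref = 7.183 / 2e-05 = 359150
Compute log10: log10(359150) = 5.555276
Multiply: SPL = 20 * 5.555276 = 111.11

111.11 dB


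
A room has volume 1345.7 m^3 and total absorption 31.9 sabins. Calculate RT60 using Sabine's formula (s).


Given values:
  V = 1345.7 m^3
  A = 31.9 sabins
Formula: RT60 = 0.161 * V / A
Numerator: 0.161 * 1345.7 = 216.6577
RT60 = 216.6577 / 31.9 = 6.792

6.792 s


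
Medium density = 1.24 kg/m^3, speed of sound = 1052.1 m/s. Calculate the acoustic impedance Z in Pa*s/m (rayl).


Given values:
  rho = 1.24 kg/m^3
  c = 1052.1 m/s
Formula: Z = rho * c
Z = 1.24 * 1052.1
Z = 1304.6

1304.6 rayl


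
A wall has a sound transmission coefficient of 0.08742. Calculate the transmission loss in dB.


Given values:
  tau = 0.08742
Formula: TL = 10 * log10(1 / tau)
Compute 1 / tau = 1 / 0.08742 = 11.439
Compute log10(11.439) = 1.058388
TL = 10 * 1.058388 = 10.58

10.58 dB


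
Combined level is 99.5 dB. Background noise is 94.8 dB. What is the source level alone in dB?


Given values:
  L_total = 99.5 dB, L_bg = 94.8 dB
Formula: L_source = 10 * log10(10^(L_total/10) - 10^(L_bg/10))
Convert to linear:
  10^(99.5/10) = 8912509381.3374
  10^(94.8/10) = 3019951720.402
Difference: 8912509381.3374 - 3019951720.402 = 5892557660.9354
L_source = 10 * log10(5892557660.9354) = 97.7

97.7 dB


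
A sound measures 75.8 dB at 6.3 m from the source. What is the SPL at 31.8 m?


Given values:
  SPL1 = 75.8 dB, r1 = 6.3 m, r2 = 31.8 m
Formula: SPL2 = SPL1 - 20 * log10(r2 / r1)
Compute ratio: r2 / r1 = 31.8 / 6.3 = 5.0476
Compute log10: log10(5.0476) = 0.703085
Compute drop: 20 * 0.703085 = 14.0617
SPL2 = 75.8 - 14.0617 = 61.74

61.74 dB


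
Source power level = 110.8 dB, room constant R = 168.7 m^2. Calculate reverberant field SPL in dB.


Given values:
  Lw = 110.8 dB, R = 168.7 m^2
Formula: SPL = Lw + 10 * log10(4 / R)
Compute 4 / R = 4 / 168.7 = 0.023711
Compute 10 * log10(0.023711) = -16.2505
SPL = 110.8 + (-16.2505) = 94.55

94.55 dB


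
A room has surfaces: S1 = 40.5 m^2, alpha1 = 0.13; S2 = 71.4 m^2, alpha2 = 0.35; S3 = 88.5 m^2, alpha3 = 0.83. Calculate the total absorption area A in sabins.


Given surfaces:
  Surface 1: 40.5 * 0.13 = 5.265
  Surface 2: 71.4 * 0.35 = 24.99
  Surface 3: 88.5 * 0.83 = 73.455
Formula: A = sum(Si * alpha_i)
A = 5.265 + 24.99 + 73.455
A = 103.71

103.71 sabins


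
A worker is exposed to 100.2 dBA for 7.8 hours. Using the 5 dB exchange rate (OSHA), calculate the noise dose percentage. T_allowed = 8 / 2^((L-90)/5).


Given values:
  L = 100.2 dBA, T = 7.8 hours
Formula: T_allowed = 8 / 2^((L - 90) / 5)
Compute exponent: (100.2 - 90) / 5 = 2.04
Compute 2^(2.04) = 4.112455
T_allowed = 8 / 4.112455 = 1.94531 hours
Dose = (T / T_allowed) * 100
Dose = (7.8 / 1.94531) * 100 = 400.96

400.96 %


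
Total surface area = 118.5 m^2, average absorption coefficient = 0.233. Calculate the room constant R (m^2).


Given values:
  S = 118.5 m^2, alpha = 0.233
Formula: R = S * alpha / (1 - alpha)
Numerator: 118.5 * 0.233 = 27.6105
Denominator: 1 - 0.233 = 0.767
R = 27.6105 / 0.767 = 36.0

36.0 m^2


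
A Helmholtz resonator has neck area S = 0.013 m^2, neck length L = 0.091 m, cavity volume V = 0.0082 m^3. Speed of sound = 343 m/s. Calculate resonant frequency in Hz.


Given values:
  S = 0.013 m^2, L = 0.091 m, V = 0.0082 m^3, c = 343 m/s
Formula: f = (c / (2*pi)) * sqrt(S / (V * L))
Compute V * L = 0.0082 * 0.091 = 0.0007462
Compute S / (V * L) = 0.013 / 0.0007462 = 17.4216
Compute sqrt(17.4216) = 4.173919
Compute c / (2*pi) = 343 / 6.283185 = 54.590148
f = 54.590148 * 4.173919 = 227.85

227.85 Hz


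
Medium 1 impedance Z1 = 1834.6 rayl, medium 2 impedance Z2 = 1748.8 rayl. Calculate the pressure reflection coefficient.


Given values:
  Z1 = 1834.6 rayl, Z2 = 1748.8 rayl
Formula: R = (Z2 - Z1) / (Z2 + Z1)
Numerator: Z2 - Z1 = 1748.8 - 1834.6 = -85.8
Denominator: Z2 + Z1 = 1748.8 + 1834.6 = 3583.4
R = -85.8 / 3583.4 = -0.0239

-0.0239


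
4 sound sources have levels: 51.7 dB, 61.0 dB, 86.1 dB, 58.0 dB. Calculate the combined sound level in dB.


Formula: L_total = 10 * log10( sum(10^(Li/10)) )
  Source 1: 10^(51.7/10) = 147910.8388
  Source 2: 10^(61.0/10) = 1258925.4118
  Source 3: 10^(86.1/10) = 407380277.8041
  Source 4: 10^(58.0/10) = 630957.3445
Sum of linear values = 409418071.3992
L_total = 10 * log10(409418071.3992) = 86.12

86.12 dB


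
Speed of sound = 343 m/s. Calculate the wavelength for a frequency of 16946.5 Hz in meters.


Given values:
  c = 343 m/s, f = 16946.5 Hz
Formula: lambda = c / f
lambda = 343 / 16946.5
lambda = 0.0202

0.0202 m


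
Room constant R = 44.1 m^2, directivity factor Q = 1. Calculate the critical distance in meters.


Given values:
  R = 44.1 m^2, Q = 1
Formula: d_c = 0.141 * sqrt(Q * R)
Compute Q * R = 1 * 44.1 = 44.1
Compute sqrt(44.1) = 6.6408
d_c = 0.141 * 6.6408 = 0.936

0.936 m


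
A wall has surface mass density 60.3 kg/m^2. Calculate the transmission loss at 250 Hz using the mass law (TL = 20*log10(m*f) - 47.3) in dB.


Given values:
  m = 60.3 kg/m^2, f = 250 Hz
Formula: TL = 20 * log10(m * f) - 47.3
Compute m * f = 60.3 * 250 = 15075.0
Compute log10(15075.0) = 4.178257
Compute 20 * 4.178257 = 83.5651
TL = 83.5651 - 47.3 = 36.27

36.27 dB


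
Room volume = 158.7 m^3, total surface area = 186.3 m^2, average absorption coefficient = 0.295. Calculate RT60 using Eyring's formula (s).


Given values:
  V = 158.7 m^3, S = 186.3 m^2, alpha = 0.295
Formula: RT60 = 0.161 * V / (-S * ln(1 - alpha))
Compute ln(1 - 0.295) = ln(0.705) = -0.349557
Denominator: -186.3 * -0.349557 = 65.1225
Numerator: 0.161 * 158.7 = 25.5507
RT60 = 25.5507 / 65.1225 = 0.392

0.392 s


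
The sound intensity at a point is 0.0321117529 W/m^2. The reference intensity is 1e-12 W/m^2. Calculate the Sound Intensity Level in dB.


Given values:
  I = 0.0321117529 W/m^2
  I_ref = 1e-12 W/m^2
Formula: SIL = 10 * log10(I / I_ref)
Compute ratio: I / I_ref = 32111752900
Compute log10: log10(32111752900) = 10.506664
Multiply: SIL = 10 * 10.506664 = 105.07

105.07 dB


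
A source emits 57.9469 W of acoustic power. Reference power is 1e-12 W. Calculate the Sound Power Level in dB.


Given values:
  W = 57.9469 W
  W_ref = 1e-12 W
Formula: SWL = 10 * log10(W / W_ref)
Compute ratio: W / W_ref = 57946900000000
Compute log10: log10(57946900000000) = 13.76303
Multiply: SWL = 10 * 13.76303 = 137.63

137.63 dB


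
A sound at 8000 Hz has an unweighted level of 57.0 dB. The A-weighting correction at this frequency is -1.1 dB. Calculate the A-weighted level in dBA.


Given values:
  SPL = 57.0 dB
  A-weighting at 8000 Hz = -1.1 dB
Formula: L_A = SPL + A_weight
L_A = 57.0 + (-1.1)
L_A = 55.9

55.9 dBA


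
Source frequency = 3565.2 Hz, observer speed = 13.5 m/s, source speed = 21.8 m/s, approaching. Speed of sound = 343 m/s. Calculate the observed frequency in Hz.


Given values:
  f_s = 3565.2 Hz, v_o = 13.5 m/s, v_s = 21.8 m/s
  Direction: approaching
Formula: f_o = f_s * (c + v_o) / (c - v_s)
Numerator: c + v_o = 343 + 13.5 = 356.5
Denominator: c - v_s = 343 - 21.8 = 321.2
f_o = 3565.2 * 356.5 / 321.2 = 3957.02

3957.02 Hz


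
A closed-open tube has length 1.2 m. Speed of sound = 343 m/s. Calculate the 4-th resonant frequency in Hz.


Given values:
  Tube type: closed-open, L = 1.2 m, c = 343 m/s, n = 4
Formula: f_n = (2n - 1) * c / (4 * L)
Compute 2n - 1 = 2*4 - 1 = 7
Compute 4 * L = 4 * 1.2 = 4.8
f = 7 * 343 / 4.8
f = 500.21

500.21 Hz


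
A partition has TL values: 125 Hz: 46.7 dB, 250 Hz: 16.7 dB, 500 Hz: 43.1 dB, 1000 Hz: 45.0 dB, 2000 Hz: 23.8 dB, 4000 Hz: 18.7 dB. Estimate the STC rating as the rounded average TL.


Given TL values at each frequency:
  125 Hz: 46.7 dB
  250 Hz: 16.7 dB
  500 Hz: 43.1 dB
  1000 Hz: 45.0 dB
  2000 Hz: 23.8 dB
  4000 Hz: 18.7 dB
Formula: STC ~ round(average of TL values)
Sum = 46.7 + 16.7 + 43.1 + 45.0 + 23.8 + 18.7 = 194.0
Average = 194.0 / 6 = 32.33
Rounded: 32

32
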